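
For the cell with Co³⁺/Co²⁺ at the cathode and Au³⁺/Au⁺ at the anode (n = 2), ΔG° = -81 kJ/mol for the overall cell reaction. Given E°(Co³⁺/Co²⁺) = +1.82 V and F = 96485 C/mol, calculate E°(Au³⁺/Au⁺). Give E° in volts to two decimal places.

+1.40 V

E°cell = −ΔG°/(nF) = −(-81×10³)/((2)(96485)) = +0.420 V.
Since Co³⁺/Co²⁺ is the cathode and Au³⁺/Au⁺ the anode, E°cell = E°(Co³⁺/Co²⁺) − E°(Au³⁺/Au⁺).
So E°(Au³⁺/Au⁺) = E°(Co³⁺/Co²⁺) − E°cell = (+1.82) − (+0.420) = +1.40 V.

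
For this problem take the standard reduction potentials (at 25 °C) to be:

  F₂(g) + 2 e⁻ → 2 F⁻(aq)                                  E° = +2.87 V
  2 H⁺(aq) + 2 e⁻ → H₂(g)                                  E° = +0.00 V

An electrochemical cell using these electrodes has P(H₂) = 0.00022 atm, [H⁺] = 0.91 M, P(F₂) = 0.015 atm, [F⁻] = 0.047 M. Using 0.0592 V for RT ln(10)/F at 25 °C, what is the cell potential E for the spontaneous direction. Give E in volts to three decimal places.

F₂/F⁻ is the cathode (higher E°), H⁺/H₂ the anode: E°cell = +2.87 − (+0.00) = +2.87 V, n = 2.
Overall: F₂(g) + H₂(g) → 2 F⁻(aq) + 2 H⁺(aq)
Q = [F⁻]^2·[H⁺]^2 / (P(F₂)·P(H₂)); log Q = 2.744.
E = E° − (0.0592/n) log Q = +2.87 − (0.0592/2)(2.744) = +2.789 V.

+2.789 V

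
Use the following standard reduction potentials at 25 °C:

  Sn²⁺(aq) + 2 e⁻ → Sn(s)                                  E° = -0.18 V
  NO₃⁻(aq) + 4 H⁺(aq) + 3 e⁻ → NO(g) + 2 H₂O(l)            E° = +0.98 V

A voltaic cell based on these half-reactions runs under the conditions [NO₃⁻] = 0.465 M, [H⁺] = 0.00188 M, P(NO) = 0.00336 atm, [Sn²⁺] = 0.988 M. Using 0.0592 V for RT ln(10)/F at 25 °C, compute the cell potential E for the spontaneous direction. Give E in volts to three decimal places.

+0.987 V

NO₃⁻/NO is the cathode (higher E°), Sn²⁺/Sn the anode: E°cell = +0.98 − (-0.18) = +1.16 V, n = 6.
Overall: 2 NO₃⁻(aq) + 8 H⁺(aq) + 3 Sn(s) → 2 NO(g) + 4 H₂O(l) + 3 Sn²⁺(aq)
Q = P(NO)^2·[Sn²⁺]^3 / ([NO₃⁻]^2·[H⁺]^8); log Q = 17.509.
E = E° − (0.0592/n) log Q = +1.16 − (0.0592/6)(17.509) = +0.987 V.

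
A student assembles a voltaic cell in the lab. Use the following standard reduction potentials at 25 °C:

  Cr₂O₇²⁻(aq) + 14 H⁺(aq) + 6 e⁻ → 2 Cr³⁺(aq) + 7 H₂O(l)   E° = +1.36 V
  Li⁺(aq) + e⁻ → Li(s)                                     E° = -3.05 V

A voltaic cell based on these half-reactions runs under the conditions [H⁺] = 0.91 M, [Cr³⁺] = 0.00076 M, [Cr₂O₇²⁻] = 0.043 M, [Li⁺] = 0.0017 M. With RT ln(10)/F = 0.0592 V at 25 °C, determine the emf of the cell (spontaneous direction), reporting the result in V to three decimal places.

Cr₂O₇²⁻/Cr³⁺ is the cathode (higher E°), Li⁺/Li the anode: E°cell = +1.36 − (-3.05) = +4.41 V, n = 6.
Overall: Cr₂O₇²⁻(aq) + 14 H⁺(aq) + 6 Li(s) → 2 Cr³⁺(aq) + 7 H₂O(l) + 6 Li⁺(aq)
Q = [Cr³⁺]^2·[Li⁺]^6 / ([Cr₂O₇²⁻]·[H⁺]^14); log Q = -20.916.
E = E° − (0.0592/n) log Q = +4.41 − (0.0592/6)(-20.916) = +4.616 V.

+4.616 V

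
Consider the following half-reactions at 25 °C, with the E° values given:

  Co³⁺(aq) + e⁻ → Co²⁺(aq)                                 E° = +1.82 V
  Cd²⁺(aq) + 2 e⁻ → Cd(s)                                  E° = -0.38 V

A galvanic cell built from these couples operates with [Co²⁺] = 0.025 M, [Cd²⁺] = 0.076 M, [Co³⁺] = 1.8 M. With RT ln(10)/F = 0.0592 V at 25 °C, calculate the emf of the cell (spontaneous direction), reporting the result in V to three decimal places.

+2.343 V

Co³⁺/Co²⁺ is the cathode (higher E°), Cd²⁺/Cd the anode: E°cell = +1.82 − (-0.38) = +2.20 V, n = 2.
Overall: 2 Co³⁺(aq) + Cd(s) → 2 Co²⁺(aq) + Cd²⁺(aq)
Q = [Co²⁺]^2·[Cd²⁺] / ([Co³⁺]^2); log Q = -4.834.
E = E° − (0.0592/n) log Q = +2.20 − (0.0592/2)(-4.834) = +2.343 V.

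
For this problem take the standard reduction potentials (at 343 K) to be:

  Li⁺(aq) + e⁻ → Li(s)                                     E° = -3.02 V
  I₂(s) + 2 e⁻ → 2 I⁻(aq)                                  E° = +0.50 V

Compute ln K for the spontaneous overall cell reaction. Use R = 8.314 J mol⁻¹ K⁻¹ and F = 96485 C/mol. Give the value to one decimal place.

238.2

Cathode: I₂/I⁻; anode: Li⁺/Li. E°cell = (+0.50) − (-3.02) = +3.52 V, with n = 2.
ΔG° = −nFE° = −RT ln K, so ln K = nFE°/(RT) = (2)(96485)(+3.52) / ((8.314)(343)) = 238.193.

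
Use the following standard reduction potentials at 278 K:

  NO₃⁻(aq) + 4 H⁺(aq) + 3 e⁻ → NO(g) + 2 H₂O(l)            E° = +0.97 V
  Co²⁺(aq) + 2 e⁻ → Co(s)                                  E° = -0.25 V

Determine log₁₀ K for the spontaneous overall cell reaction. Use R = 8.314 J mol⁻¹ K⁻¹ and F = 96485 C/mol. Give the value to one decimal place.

Cathode: NO₃⁻/NO; anode: Co²⁺/Co. E°cell = (+0.97) − (-0.25) = +1.22 V, with n = 6.
ΔG° = −nFE° = −RT ln K, so ln K = nFE°/(RT) = (6)(96485)(+1.22) / ((8.314)(278)) = 305.574.
log₁₀ K = 305.574 / ln 10 = 132.7.

132.7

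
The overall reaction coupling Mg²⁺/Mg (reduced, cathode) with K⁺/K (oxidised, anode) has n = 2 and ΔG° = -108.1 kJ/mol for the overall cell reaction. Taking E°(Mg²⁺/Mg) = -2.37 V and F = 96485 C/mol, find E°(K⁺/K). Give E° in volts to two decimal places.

E°cell = −ΔG°/(nF) = −(-108.1×10³)/((2)(96485)) = +0.560 V.
Since Mg²⁺/Mg is the cathode and K⁺/K the anode, E°cell = E°(Mg²⁺/Mg) − E°(K⁺/K).
So E°(K⁺/K) = E°(Mg²⁺/Mg) − E°cell = (-2.37) − (+0.560) = -2.93 V.

-2.93 V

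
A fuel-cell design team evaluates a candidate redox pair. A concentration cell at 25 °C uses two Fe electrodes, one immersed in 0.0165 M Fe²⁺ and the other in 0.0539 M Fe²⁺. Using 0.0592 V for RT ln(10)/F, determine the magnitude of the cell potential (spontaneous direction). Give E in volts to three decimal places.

+0.015 V

For a concentration cell E°cell = 0. The 0.0539 M side is the cathode (reduction is favoured where [Fe²⁺] is higher).
With n = 2, E = −(0.0592/2) log([Fe²⁺]ₐₙ/[Fe²⁺]꜀ₐₜ) = −(0.0592/2) log(0.0165/0.0539) = −(0.0592/2)(-0.514) = +0.015 V.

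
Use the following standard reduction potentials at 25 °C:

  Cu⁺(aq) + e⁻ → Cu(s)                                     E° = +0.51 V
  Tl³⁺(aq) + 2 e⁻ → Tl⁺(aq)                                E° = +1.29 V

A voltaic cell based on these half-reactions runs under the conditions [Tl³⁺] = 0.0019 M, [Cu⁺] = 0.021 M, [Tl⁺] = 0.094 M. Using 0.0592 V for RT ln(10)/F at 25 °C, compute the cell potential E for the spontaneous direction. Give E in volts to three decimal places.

+0.829 V

Tl³⁺/Tl⁺ is the cathode (higher E°), Cu⁺/Cu the anode: E°cell = +1.29 − (+0.51) = +0.78 V, n = 2.
Overall: Tl³⁺(aq) + 2 Cu(s) → Tl⁺(aq) + 2 Cu⁺(aq)
Q = [Tl⁺]·[Cu⁺]^2 / ([Tl³⁺]); log Q = -1.661.
E = E° − (0.0592/n) log Q = +0.78 − (0.0592/2)(-1.661) = +0.829 V.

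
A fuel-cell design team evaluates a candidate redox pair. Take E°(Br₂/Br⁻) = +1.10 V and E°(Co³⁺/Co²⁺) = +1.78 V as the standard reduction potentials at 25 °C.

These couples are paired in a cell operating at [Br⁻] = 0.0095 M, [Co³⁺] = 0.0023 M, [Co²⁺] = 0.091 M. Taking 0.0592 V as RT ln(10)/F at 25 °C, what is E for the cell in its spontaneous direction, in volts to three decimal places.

Co³⁺/Co²⁺ is the cathode (higher E°), Br₂/Br⁻ the anode: E°cell = +1.78 − (+1.10) = +0.68 V, n = 2.
Overall: 2 Co³⁺(aq) + 2 Br⁻(aq) → 2 Co²⁺(aq) + Br₂(l)
Q = [Co²⁺]^2 / ([Co³⁺]^2·[Br⁻]^2); log Q = 7.239.
E = E° − (0.0592/n) log Q = +0.68 − (0.0592/2)(7.239) = +0.466 V.

+0.466 V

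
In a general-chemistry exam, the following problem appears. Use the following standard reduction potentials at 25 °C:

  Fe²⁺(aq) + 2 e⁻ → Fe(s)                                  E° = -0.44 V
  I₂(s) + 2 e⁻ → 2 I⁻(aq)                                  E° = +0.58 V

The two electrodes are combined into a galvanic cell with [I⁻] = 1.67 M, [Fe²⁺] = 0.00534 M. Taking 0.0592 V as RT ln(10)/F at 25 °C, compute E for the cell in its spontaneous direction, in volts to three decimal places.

+1.074 V

I₂/I⁻ is the cathode (higher E°), Fe²⁺/Fe the anode: E°cell = +0.58 − (-0.44) = +1.02 V, n = 2.
Overall: I₂(s) + Fe(s) → 2 I⁻(aq) + Fe²⁺(aq)
Q = [I⁻]^2·[Fe²⁺]; log Q = -1.827.
E = E° − (0.0592/n) log Q = +1.02 − (0.0592/2)(-1.827) = +1.074 V.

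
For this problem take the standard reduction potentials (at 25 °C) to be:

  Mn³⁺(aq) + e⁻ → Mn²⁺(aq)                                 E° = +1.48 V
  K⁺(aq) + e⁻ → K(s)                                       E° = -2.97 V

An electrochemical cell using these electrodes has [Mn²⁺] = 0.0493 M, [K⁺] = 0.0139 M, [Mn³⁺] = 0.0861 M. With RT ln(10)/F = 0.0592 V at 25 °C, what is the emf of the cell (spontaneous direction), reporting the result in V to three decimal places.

+4.574 V

Mn³⁺/Mn²⁺ is the cathode (higher E°), K⁺/K the anode: E°cell = +1.48 − (-2.97) = +4.45 V, n = 1.
Overall: Mn³⁺(aq) + K(s) → Mn²⁺(aq) + K⁺(aq)
Q = [Mn²⁺]·[K⁺] / ([Mn³⁺]); log Q = -2.099.
E = E° − (0.0592/n) log Q = +4.45 − (0.0592/1)(-2.099) = +4.574 V.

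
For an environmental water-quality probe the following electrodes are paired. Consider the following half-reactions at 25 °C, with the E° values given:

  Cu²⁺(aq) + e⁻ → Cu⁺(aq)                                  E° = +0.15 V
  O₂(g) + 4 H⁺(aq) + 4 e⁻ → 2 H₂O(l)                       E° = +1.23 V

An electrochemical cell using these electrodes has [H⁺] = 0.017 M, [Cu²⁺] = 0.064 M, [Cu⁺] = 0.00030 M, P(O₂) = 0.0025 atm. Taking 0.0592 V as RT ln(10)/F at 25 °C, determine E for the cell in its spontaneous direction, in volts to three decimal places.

+0.799 V

O₂/H₂O is the cathode (higher E°), Cu²⁺/Cu⁺ the anode: E°cell = +1.23 − (+0.15) = +1.08 V, n = 4.
Overall: O₂(g) + 4 H⁺(aq) + 4 Cu⁺(aq) → 2 H₂O(l) + 4 Cu²⁺(aq)
Q = [Cu²⁺]^4 / (P(O₂)·[H⁺]^4·[Cu⁺]^4); log Q = 18.996.
E = E° − (0.0592/n) log Q = +1.08 − (0.0592/4)(18.996) = +0.799 V.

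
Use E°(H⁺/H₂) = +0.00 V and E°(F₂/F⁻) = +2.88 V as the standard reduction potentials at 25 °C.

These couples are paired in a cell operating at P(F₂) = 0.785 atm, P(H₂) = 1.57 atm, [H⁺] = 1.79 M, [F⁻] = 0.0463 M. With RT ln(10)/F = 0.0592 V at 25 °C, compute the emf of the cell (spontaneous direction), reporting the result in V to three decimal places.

F₂/F⁻ is the cathode (higher E°), H⁺/H₂ the anode: E°cell = +2.88 − (+0.00) = +2.88 V, n = 2.
Overall: F₂(g) + H₂(g) → 2 F⁻(aq) + 2 H⁺(aq)
Q = [F⁻]^2·[H⁺]^2 / (P(F₂)·P(H₂)); log Q = -2.254.
E = E° − (0.0592/n) log Q = +2.88 − (0.0592/2)(-2.254) = +2.947 V.

+2.947 V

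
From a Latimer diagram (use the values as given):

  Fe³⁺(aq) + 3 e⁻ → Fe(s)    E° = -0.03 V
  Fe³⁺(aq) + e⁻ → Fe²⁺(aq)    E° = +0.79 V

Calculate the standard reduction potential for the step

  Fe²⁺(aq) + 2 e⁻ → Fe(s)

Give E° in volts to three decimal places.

Sequential free energies add, so n₃E°₃ = n₁E°₁ + n₂E°₂.
With n₃ = 3, and the known step contributing 1×(+0.79) V, the unknown satisfies 2·E° = 3×(-0.03) − 1×(+0.79) = -0.880.
E° = -0.880 / 2 = -0.440 V.

-0.440 V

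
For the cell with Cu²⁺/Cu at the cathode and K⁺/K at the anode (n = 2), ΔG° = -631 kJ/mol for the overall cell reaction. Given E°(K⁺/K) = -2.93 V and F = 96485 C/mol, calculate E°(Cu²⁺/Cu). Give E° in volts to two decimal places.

E°cell = −ΔG°/(nF) = −(-631×10³)/((2)(96485)) = +3.270 V.
Since Cu²⁺/Cu is the cathode and K⁺/K the anode, E°cell = E°(Cu²⁺/Cu) − E°(K⁺/K).
So E°(Cu²⁺/Cu) = E°cell + E°(K⁺/K) = +3.270 + (-2.93) = +0.34 V.

+0.34 V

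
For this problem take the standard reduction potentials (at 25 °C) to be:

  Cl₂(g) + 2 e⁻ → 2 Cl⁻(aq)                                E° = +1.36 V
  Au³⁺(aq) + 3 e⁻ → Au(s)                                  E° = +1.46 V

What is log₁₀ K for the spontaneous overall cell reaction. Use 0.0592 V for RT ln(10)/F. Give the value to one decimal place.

Cathode: Au³⁺/Au; anode: Cl₂/Cl⁻. E°cell = +0.10 V, n = 6.
log K = nE°cell / 0.0592 = (6)(+0.10) / 0.0592 = 10.1.

10.1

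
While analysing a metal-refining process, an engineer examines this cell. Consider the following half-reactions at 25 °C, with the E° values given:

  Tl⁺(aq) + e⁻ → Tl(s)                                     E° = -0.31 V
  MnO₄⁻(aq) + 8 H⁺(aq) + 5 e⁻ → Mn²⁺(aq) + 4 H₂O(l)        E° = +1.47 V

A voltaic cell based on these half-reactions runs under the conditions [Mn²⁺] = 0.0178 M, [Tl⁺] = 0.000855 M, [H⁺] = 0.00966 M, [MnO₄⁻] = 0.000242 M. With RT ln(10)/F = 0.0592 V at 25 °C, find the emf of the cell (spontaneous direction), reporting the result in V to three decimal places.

+1.749 V

MnO₄⁻/Mn²⁺ is the cathode (higher E°), Tl⁺/Tl the anode: E°cell = +1.47 − (-0.31) = +1.78 V, n = 5.
Overall: MnO₄⁻(aq) + 8 H⁺(aq) + 5 Tl(s) → Mn²⁺(aq) + 4 H₂O(l) + 5 Tl⁺(aq)
Q = [Mn²⁺]·[Tl⁺]^5 / ([MnO₄⁻]·[H⁺]^8); log Q = 2.647.
E = E° − (0.0592/n) log Q = +1.78 − (0.0592/5)(2.647) = +1.749 V.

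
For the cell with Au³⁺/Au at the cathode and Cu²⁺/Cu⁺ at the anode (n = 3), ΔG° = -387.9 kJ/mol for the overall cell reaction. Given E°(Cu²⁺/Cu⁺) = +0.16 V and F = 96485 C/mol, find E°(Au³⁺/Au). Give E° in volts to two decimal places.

E°cell = −ΔG°/(nF) = −(-387.9×10³)/((3)(96485)) = +1.340 V.
Since Au³⁺/Au is the cathode and Cu²⁺/Cu⁺ the anode, E°cell = E°(Au³⁺/Au) − E°(Cu²⁺/Cu⁺).
So E°(Au³⁺/Au) = E°cell + E°(Cu²⁺/Cu⁺) = +1.340 + (+0.16) = +1.50 V.

+1.50 V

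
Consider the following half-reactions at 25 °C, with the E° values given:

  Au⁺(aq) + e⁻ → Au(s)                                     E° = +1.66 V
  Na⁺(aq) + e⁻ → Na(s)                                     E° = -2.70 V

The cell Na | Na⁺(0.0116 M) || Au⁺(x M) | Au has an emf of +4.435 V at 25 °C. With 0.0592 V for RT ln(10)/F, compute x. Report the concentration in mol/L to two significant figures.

0.21 M

Au⁺/Au is the cathode, Na⁺/Na the anode: E°cell = +4.36 V, n = 1.
Overall reaction: Au⁺(aq) + Na(s) → Au(s) + Na⁺(aq); Q = [Na⁺]^1/[Au⁺]^1.
From E = E° − (0.0592/n) log Q: log Q = (E° − E)·n/0.0592 = (+4.36 − (+4.435))·1/0.0592 = -1.2669.
So 1·log[Au⁺] = 1·log(0.0116) − log Q = -1.9355 − (-1.2669) = -0.6686; [Au⁺] = 10^(-0.6686) ≈ 0.21 M.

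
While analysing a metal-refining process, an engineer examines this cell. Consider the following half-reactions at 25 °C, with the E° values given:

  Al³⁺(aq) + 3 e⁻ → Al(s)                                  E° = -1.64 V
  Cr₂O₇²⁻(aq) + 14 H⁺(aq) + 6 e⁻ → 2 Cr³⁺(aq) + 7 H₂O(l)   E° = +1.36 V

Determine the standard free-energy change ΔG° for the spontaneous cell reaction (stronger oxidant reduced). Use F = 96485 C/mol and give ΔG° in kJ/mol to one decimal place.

-1736.7 kJ/mol

Cr₂O₇²⁻/Cr³⁺ (E° = +1.36 V) is the cathode; Al³⁺/Al (E° = -1.64 V) is the anode, so E°cell = +3.00 V.
Balancing electrons gives n = 6 (lcm of 6 and 3).
ΔG° = −nFE° = −(6)(96485)(+3.00) = -1,736,730 J = -1736.7 kJ/mol.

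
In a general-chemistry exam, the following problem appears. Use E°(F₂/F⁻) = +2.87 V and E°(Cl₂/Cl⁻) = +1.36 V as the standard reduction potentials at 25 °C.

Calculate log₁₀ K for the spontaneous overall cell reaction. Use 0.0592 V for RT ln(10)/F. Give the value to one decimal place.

Cathode: F₂/F⁻; anode: Cl₂/Cl⁻. E°cell = +1.51 V, n = 2.
log K = nE°cell / 0.0592 = (2)(+1.51) / 0.0592 = 51.0.

51.0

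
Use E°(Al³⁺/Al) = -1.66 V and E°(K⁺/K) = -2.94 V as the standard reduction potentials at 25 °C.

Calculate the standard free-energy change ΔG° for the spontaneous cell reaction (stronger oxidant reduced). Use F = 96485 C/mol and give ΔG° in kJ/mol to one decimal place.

Al³⁺/Al (E° = -1.66 V) is the cathode; K⁺/K (E° = -2.94 V) is the anode, so E°cell = +1.28 V.
Balancing electrons gives n = 3 (lcm of 3 and 1).
ΔG° = −nFE° = −(3)(96485)(+1.28) = -370,502 J = -370.5 kJ/mol.

-370.5 kJ/mol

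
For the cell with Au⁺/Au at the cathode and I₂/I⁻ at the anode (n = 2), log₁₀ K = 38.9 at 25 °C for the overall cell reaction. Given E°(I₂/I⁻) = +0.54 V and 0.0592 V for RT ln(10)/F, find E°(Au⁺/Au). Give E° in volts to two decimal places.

E°cell = (0.0592/n)·log K = (0.0592/2)(38.9) = +1.151 V.
Since Au⁺/Au is the cathode and I₂/I⁻ the anode, E°cell = E°(Au⁺/Au) − E°(I₂/I⁻).
So E°(Au⁺/Au) = E°cell + E°(I₂/I⁻) = +1.151 + (+0.54) = +1.69 V.

+1.69 V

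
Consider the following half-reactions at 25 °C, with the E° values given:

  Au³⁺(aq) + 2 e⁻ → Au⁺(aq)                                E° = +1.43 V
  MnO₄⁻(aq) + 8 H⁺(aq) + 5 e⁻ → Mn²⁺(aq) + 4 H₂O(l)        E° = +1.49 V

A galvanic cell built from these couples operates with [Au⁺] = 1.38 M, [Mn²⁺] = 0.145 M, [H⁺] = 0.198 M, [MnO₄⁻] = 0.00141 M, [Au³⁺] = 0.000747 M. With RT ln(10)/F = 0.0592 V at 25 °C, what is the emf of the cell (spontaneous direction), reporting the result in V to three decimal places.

MnO₄⁻/Mn²⁺ is the cathode (higher E°), Au³⁺/Au⁺ the anode: E°cell = +1.49 − (+1.43) = +0.06 V, n = 10.
Overall: 2 MnO₄⁻(aq) + 16 H⁺(aq) + 5 Au⁺(aq) → 2 Mn²⁺(aq) + 8 H₂O(l) + 5 Au³⁺(aq)
Q = [Mn²⁺]^2·[Au³⁺]^5 / ([MnO₄⁻]^2·[H⁺]^16·[Au⁺]^5); log Q = -1.055.
E = E° − (0.0592/n) log Q = +0.06 − (0.0592/10)(-1.055) = +0.066 V.

+0.066 V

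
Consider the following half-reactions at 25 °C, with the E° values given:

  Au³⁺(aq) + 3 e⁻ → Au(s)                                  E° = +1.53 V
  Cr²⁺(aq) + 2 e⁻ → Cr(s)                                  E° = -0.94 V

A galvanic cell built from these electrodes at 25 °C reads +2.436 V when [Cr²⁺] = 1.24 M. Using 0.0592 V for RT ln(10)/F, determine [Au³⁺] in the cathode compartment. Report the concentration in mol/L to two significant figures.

Au³⁺/Au is the cathode, Cr²⁺/Cr the anode: E°cell = +2.47 V, n = 6.
Overall reaction: 2 Au³⁺(aq) + 3 Cr(s) → 2 Au(s) + 3 Cr²⁺(aq); Q = [Cr²⁺]^3/[Au³⁺]^2.
From E = E° − (0.0592/n) log Q: log Q = (E° − E)·n/0.0592 = (+2.47 − (+2.436))·6/0.0592 = 3.4459.
So 2·log[Au³⁺] = 3·log(1.24) − log Q = 0.2803 − (3.4459) = -3.1656; log[Au³⁺] = -3.1656 / 2 = -1.5828; [Au³⁺] = 10^(-1.5828) ≈ 0.026 M.

0.026 M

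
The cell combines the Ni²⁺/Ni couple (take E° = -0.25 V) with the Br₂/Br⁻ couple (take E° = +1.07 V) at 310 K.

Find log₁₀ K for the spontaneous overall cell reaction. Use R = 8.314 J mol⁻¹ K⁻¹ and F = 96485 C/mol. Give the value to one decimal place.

42.9

Cathode: Br₂/Br⁻; anode: Ni²⁺/Ni. E°cell = (+1.07) − (-0.25) = +1.32 V, with n = 2.
ΔG° = −nFE° = −RT ln K, so ln K = nFE°/(RT) = (2)(96485)(+1.32) / ((8.314)(310)) = 98.831.
log₁₀ K = 98.831 / ln 10 = 42.9.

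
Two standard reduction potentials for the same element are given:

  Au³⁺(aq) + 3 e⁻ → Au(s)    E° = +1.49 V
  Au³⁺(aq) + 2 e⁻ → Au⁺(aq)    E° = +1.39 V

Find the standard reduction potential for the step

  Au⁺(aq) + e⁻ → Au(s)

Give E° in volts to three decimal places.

Sequential free energies add, so n₃E°₃ = n₁E°₁ + n₂E°₂.
With n₃ = 3, and the known step contributing 2×(+1.39) V, the unknown satisfies 1·E° = 3×(+1.49) − 2×(+1.39) = +1.690.
E° = +1.690 / 1 = +1.690 V.

+1.690 V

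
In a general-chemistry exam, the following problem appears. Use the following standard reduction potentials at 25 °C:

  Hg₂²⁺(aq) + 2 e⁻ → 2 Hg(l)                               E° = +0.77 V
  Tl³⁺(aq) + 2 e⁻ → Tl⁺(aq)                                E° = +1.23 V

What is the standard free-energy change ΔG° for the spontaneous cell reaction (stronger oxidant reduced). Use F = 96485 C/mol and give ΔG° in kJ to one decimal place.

Tl³⁺/Tl⁺ (E° = +1.23 V) is the cathode; Hg₂²⁺/Hg (E° = +0.77 V) is the anode, so E°cell = +0.46 V.
Balancing electrons gives n = 2 (lcm of 2 and 2).
ΔG° = −nFE° = −(2)(96485)(+0.46) = -88,766 J = -88.8 kJ.

-88.8 kJ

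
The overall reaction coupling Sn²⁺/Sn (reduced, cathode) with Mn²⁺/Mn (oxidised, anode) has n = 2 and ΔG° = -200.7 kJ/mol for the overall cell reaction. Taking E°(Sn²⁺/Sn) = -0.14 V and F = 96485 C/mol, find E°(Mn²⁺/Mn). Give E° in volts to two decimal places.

E°cell = −ΔG°/(nF) = −(-200.7×10³)/((2)(96485)) = +1.040 V.
Since Sn²⁺/Sn is the cathode and Mn²⁺/Mn the anode, E°cell = E°(Sn²⁺/Sn) − E°(Mn²⁺/Mn).
So E°(Mn²⁺/Mn) = E°(Sn²⁺/Sn) − E°cell = (-0.14) − (+1.040) = -1.18 V.

-1.18 V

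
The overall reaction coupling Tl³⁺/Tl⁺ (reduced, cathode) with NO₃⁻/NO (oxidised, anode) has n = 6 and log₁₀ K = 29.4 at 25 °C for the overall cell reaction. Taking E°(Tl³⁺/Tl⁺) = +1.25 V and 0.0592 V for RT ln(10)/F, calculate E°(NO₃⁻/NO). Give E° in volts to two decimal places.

E°cell = (0.0592/n)·log K = (0.0592/6)(29.4) = +0.290 V.
Since Tl³⁺/Tl⁺ is the cathode and NO₃⁻/NO the anode, E°cell = E°(Tl³⁺/Tl⁺) − E°(NO₃⁻/NO).
So E°(NO₃⁻/NO) = E°(Tl³⁺/Tl⁺) − E°cell = (+1.25) − (+0.290) = +0.96 V.

+0.96 V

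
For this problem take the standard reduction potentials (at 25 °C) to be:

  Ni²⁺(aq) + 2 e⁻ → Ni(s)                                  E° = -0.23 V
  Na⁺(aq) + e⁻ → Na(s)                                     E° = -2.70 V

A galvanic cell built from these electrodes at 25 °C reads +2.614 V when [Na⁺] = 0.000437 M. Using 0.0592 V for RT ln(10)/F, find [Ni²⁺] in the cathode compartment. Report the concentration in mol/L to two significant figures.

Ni²⁺/Ni is the cathode, Na⁺/Na the anode: E°cell = +2.47 V, n = 2.
Overall reaction: Ni²⁺(aq) + 2 Na(s) → Ni(s) + 2 Na⁺(aq); Q = [Na⁺]^2/[Ni²⁺]^1.
From E = E° − (0.0592/n) log Q: log Q = (E° − E)·n/0.0592 = (+2.47 − (+2.614))·2/0.0592 = -4.8649.
So 1·log[Ni²⁺] = 2·log(0.000437) − log Q = -6.7190 − (-4.8649) = -1.8541; [Ni²⁺] = 10^(-1.8541) ≈ 0.014 M.

0.014 M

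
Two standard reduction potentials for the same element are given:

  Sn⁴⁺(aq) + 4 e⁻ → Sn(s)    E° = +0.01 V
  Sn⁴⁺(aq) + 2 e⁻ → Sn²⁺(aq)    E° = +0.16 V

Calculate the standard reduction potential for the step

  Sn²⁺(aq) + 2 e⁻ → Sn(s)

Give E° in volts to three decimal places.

Sequential free energies add, so n₃E°₃ = n₁E°₁ + n₂E°₂.
With n₃ = 4, and the known step contributing 2×(+0.16) V, the unknown satisfies 2·E° = 4×(+0.01) − 2×(+0.16) = -0.280.
E° = -0.280 / 2 = -0.140 V.

-0.140 V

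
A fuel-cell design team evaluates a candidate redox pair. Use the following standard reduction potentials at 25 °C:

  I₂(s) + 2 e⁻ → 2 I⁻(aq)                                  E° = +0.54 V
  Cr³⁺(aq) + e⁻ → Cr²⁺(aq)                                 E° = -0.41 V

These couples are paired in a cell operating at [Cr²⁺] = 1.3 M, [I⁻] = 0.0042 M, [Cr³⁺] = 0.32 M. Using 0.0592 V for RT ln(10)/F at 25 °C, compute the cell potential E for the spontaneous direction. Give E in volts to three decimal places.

+1.127 V

I₂/I⁻ is the cathode (higher E°), Cr³⁺/Cr²⁺ the anode: E°cell = +0.54 − (-0.41) = +0.95 V, n = 2.
Overall: I₂(s) + 2 Cr²⁺(aq) → 2 I⁻(aq) + 2 Cr³⁺(aq)
Q = [I⁻]^2·[Cr³⁺]^2 / ([Cr²⁺]^2); log Q = -5.971.
E = E° − (0.0592/n) log Q = +0.95 − (0.0592/2)(-5.971) = +1.127 V.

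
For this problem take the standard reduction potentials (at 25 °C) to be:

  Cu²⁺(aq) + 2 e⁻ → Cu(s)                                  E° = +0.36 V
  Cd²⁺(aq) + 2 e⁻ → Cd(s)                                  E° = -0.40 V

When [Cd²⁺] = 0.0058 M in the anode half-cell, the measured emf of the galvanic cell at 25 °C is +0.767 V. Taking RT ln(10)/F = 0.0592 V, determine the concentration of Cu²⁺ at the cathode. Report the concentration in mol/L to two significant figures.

0.0100 M

Cu²⁺/Cu is the cathode, Cd²⁺/Cd the anode: E°cell = +0.76 V, n = 2.
Overall reaction: Cu²⁺(aq) + Cd(s) → Cu(s) + Cd²⁺(aq); Q = [Cd²⁺]^1/[Cu²⁺]^1.
From E = E° − (0.0592/n) log Q: log Q = (E° − E)·n/0.0592 = (+0.76 − (+0.767))·2/0.0592 = -0.2365.
So 1·log[Cu²⁺] = 1·log(0.0058) − log Q = -2.2366 − (-0.2365) = -2.0001; [Cu²⁺] = 10^(-2.0001) ≈ 0.0100 M.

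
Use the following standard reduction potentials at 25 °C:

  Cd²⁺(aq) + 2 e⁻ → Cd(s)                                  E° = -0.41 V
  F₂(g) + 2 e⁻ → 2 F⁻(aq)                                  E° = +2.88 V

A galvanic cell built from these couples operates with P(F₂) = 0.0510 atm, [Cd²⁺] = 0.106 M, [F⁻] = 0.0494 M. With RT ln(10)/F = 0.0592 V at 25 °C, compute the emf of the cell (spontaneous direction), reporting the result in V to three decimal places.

+3.358 V

F₂/F⁻ is the cathode (higher E°), Cd²⁺/Cd the anode: E°cell = +2.88 − (-0.41) = +3.29 V, n = 2.
Overall: F₂(g) + Cd(s) → 2 F⁻(aq) + Cd²⁺(aq)
Q = [F⁻]^2·[Cd²⁺] / (P(F₂)); log Q = -2.295.
E = E° − (0.0592/n) log Q = +3.29 − (0.0592/2)(-2.295) = +3.358 V.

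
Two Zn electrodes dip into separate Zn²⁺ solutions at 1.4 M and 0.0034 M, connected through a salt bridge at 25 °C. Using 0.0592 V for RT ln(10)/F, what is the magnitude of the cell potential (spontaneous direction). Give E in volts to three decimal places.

For a concentration cell E°cell = 0. The 1.4 M side is the cathode (reduction is favoured where [Zn²⁺] is higher).
With n = 2, E = −(0.0592/2) log([Zn²⁺]ₐₙ/[Zn²⁺]꜀ₐₜ) = −(0.0592/2) log(0.0034/1.4) = −(0.0592/2)(-2.615) = +0.077 V.

+0.077 V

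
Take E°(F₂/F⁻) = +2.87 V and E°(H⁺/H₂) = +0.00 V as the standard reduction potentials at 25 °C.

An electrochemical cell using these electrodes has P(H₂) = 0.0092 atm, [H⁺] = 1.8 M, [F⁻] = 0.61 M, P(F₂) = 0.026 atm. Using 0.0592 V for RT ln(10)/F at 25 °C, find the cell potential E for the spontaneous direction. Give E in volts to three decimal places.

F₂/F⁻ is the cathode (higher E°), H⁺/H₂ the anode: E°cell = +2.87 − (+0.00) = +2.87 V, n = 2.
Overall: F₂(g) + H₂(g) → 2 F⁻(aq) + 2 H⁺(aq)
Q = [F⁻]^2·[H⁺]^2 / (P(F₂)·P(H₂)); log Q = 3.702.
E = E° − (0.0592/n) log Q = +2.87 − (0.0592/2)(3.702) = +2.760 V.

+2.760 V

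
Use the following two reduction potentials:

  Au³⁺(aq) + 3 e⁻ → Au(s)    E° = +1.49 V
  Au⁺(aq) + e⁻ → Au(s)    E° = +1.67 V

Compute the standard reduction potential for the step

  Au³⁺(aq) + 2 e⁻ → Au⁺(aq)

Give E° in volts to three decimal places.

+1.400 V

Sequential free energies add, so n₃E°₃ = n₁E°₁ + n₂E°₂.
With n₃ = 3, and the known step contributing 1×(+1.67) V, the unknown satisfies 2·E° = 3×(+1.49) − 1×(+1.67) = +2.800.
E° = +2.800 / 2 = +1.400 V.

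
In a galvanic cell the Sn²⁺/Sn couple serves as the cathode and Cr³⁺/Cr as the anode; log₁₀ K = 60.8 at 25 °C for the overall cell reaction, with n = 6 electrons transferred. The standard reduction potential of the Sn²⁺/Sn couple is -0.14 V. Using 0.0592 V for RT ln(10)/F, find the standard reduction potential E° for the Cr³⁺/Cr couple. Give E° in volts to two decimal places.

E°cell = (0.0592/n)·log K = (0.0592/6)(60.8) = +0.600 V.
Since Sn²⁺/Sn is the cathode and Cr³⁺/Cr the anode, E°cell = E°(Sn²⁺/Sn) − E°(Cr³⁺/Cr).
So E°(Cr³⁺/Cr) = E°(Sn²⁺/Sn) − E°cell = (-0.14) − (+0.600) = -0.74 V.

-0.74 V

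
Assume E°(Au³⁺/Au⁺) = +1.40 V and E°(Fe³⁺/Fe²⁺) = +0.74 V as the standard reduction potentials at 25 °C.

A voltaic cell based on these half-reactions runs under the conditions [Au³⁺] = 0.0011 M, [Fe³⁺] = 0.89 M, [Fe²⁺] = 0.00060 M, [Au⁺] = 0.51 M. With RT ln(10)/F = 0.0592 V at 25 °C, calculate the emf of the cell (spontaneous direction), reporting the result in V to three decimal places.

+0.393 V

Au³⁺/Au⁺ is the cathode (higher E°), Fe³⁺/Fe²⁺ the anode: E°cell = +1.40 − (+0.74) = +0.66 V, n = 2.
Overall: Au³⁺(aq) + 2 Fe²⁺(aq) → Au⁺(aq) + 2 Fe³⁺(aq)
Q = [Au⁺]·[Fe³⁺]^2 / ([Au³⁺]·[Fe²⁺]^2); log Q = 9.009.
E = E° − (0.0592/n) log Q = +0.66 − (0.0592/2)(9.009) = +0.393 V.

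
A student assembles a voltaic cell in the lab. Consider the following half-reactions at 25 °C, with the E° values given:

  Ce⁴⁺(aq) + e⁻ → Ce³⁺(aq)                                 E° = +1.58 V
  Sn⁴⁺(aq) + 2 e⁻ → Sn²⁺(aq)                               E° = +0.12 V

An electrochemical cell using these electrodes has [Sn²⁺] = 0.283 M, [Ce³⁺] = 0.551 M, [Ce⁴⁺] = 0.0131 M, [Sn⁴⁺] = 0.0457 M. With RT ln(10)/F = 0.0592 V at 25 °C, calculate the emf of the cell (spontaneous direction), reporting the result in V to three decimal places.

+1.387 V

Ce⁴⁺/Ce³⁺ is the cathode (higher E°), Sn⁴⁺/Sn²⁺ the anode: E°cell = +1.58 − (+0.12) = +1.46 V, n = 2.
Overall: 2 Ce⁴⁺(aq) + Sn²⁺(aq) → 2 Ce³⁺(aq) + Sn⁴⁺(aq)
Q = [Ce³⁺]^2·[Sn⁴⁺] / ([Ce⁴⁺]^2·[Sn²⁺]); log Q = 2.456.
E = E° − (0.0592/n) log Q = +1.46 − (0.0592/2)(2.456) = +1.387 V.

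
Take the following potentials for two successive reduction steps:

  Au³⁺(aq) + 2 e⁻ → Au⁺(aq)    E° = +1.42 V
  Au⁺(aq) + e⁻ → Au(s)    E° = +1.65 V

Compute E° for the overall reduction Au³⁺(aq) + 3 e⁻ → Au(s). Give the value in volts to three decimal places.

+1.497 V

Standard free energies of sequential steps add: ΔG°₃ = ΔG°₁ + ΔG°₂, so n₃E°₃ = n₁E°₁ + n₂E°₂.
E°₃ = (2×+1.42 + 1×+1.65) / 3 = (+4.490) / 3 = +1.497 V.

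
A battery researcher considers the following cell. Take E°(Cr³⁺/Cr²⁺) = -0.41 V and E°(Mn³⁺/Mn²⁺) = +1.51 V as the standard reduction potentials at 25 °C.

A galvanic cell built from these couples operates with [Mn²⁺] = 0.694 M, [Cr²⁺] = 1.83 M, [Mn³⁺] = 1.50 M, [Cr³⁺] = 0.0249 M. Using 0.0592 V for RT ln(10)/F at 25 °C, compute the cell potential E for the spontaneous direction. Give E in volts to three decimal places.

Mn³⁺/Mn²⁺ is the cathode (higher E°), Cr³⁺/Cr²⁺ the anode: E°cell = +1.51 − (-0.41) = +1.92 V, n = 1.
Overall: Mn³⁺(aq) + Cr²⁺(aq) → Mn²⁺(aq) + Cr³⁺(aq)
Q = [Mn²⁺]·[Cr³⁺] / ([Mn³⁺]·[Cr²⁺]); log Q = -2.201.
E = E° − (0.0592/n) log Q = +1.92 − (0.0592/1)(-2.201) = +2.050 V.

+2.050 V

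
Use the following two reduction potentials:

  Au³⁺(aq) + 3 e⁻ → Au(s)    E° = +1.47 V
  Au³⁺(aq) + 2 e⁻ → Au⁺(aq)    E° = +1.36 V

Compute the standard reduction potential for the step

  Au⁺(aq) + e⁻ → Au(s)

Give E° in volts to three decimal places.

Sequential free energies add, so n₃E°₃ = n₁E°₁ + n₂E°₂.
With n₃ = 3, and the known step contributing 2×(+1.36) V, the unknown satisfies 1·E° = 3×(+1.47) − 2×(+1.36) = +1.690.
E° = +1.690 / 1 = +1.690 V.

+1.690 V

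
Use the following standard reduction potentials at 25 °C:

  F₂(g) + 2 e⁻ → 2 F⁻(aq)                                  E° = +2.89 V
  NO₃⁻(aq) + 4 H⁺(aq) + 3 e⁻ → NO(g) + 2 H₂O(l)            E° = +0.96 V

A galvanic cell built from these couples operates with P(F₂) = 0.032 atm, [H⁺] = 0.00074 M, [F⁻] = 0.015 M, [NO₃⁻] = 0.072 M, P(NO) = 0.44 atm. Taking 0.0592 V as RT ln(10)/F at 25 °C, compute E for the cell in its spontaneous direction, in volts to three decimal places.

+2.256 V

F₂/F⁻ is the cathode (higher E°), NO₃⁻/NO the anode: E°cell = +2.89 − (+0.96) = +1.93 V, n = 6.
Overall: 3 F₂(g) + 2 NO(g) + 4 H₂O(l) → 6 F⁻(aq) + 2 NO₃⁻(aq) + 8 H⁺(aq)
Q = [F⁻]^6·[NO₃⁻]^2·[H⁺]^8 / (P(F₂)^3·P(NO)^2); log Q = -33.077.
E = E° − (0.0592/n) log Q = +1.93 − (0.0592/6)(-33.077) = +2.256 V.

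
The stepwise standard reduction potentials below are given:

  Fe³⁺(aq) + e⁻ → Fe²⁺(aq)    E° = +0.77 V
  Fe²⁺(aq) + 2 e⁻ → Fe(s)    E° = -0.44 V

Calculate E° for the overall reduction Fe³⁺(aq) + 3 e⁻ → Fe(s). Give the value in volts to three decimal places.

Standard free energies of sequential steps add: ΔG°₃ = ΔG°₁ + ΔG°₂, so n₃E°₃ = n₁E°₁ + n₂E°₂.
E°₃ = (1×+0.77 + 2×-0.44) / 3 = (-0.110) / 3 = -0.037 V.

-0.037 V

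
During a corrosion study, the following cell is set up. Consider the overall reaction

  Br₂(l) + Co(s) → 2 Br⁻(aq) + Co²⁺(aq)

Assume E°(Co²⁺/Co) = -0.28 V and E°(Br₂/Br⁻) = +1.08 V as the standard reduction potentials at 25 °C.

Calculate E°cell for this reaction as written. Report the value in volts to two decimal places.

The Br₂/Br⁻ couple has the higher reduction potential, so it is the cathode; Co²⁺/Co is oxidised at the anode.
E°cell = E°(cathode) − E°(anode) = (+1.08) − (-0.28) = +1.36 V.

+1.36 V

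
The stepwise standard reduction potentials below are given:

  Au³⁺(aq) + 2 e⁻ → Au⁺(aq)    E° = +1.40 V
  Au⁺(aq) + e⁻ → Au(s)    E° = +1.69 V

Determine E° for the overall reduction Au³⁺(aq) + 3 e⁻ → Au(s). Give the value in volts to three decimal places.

Standard free energies of sequential steps add: ΔG°₃ = ΔG°₁ + ΔG°₂, so n₃E°₃ = n₁E°₁ + n₂E°₂.
E°₃ = (2×+1.40 + 1×+1.69) / 3 = (+4.490) / 3 = +1.497 V.

+1.497 V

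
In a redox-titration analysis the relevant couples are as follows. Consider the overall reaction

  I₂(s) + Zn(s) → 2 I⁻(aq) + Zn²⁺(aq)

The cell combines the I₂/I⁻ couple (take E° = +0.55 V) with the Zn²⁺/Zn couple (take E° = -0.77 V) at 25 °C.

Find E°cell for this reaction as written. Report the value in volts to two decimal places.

+1.32 V

The I₂/I⁻ couple has the higher reduction potential, so it is the cathode; Zn²⁺/Zn is oxidised at the anode.
E°cell = E°(cathode) − E°(anode) = (+0.55) − (-0.77) = +1.32 V.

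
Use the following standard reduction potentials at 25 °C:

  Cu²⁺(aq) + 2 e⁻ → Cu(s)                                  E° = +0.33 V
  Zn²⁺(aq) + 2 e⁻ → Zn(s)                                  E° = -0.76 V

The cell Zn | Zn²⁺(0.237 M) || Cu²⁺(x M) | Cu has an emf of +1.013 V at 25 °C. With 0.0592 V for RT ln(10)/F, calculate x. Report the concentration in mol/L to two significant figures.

Cu²⁺/Cu is the cathode, Zn²⁺/Zn the anode: E°cell = +1.09 V, n = 2.
Overall reaction: Cu²⁺(aq) + Zn(s) → Cu(s) + Zn²⁺(aq); Q = [Zn²⁺]^1/[Cu²⁺]^1.
From E = E° − (0.0592/n) log Q: log Q = (E° − E)·n/0.0592 = (+1.09 − (+1.013))·2/0.0592 = 2.6014.
So 1·log[Cu²⁺] = 1·log(0.237) − log Q = -0.6253 − (2.6014) = -3.2267; [Cu²⁺] = 10^(-3.2267) ≈ 0.00059 M.

0.00059 M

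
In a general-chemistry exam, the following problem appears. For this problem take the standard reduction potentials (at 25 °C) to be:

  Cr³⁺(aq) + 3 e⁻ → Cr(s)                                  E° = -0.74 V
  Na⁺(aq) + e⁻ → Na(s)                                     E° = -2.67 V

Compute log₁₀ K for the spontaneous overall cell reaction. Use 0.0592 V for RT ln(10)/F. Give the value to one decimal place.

97.8

Cathode: Cr³⁺/Cr; anode: Na⁺/Na. E°cell = +1.93 V, n = 3.
log K = nE°cell / 0.0592 = (3)(+1.93) / 0.0592 = 97.8.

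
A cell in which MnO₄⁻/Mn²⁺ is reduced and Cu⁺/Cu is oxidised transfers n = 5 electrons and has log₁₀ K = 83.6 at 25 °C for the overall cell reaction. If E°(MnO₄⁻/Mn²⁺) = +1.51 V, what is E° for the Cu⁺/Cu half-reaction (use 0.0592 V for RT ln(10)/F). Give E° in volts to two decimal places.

+0.52 V

E°cell = (0.0592/n)·log K = (0.0592/5)(83.6) = +0.990 V.
Since MnO₄⁻/Mn²⁺ is the cathode and Cu⁺/Cu the anode, E°cell = E°(MnO₄⁻/Mn²⁺) − E°(Cu⁺/Cu).
So E°(Cu⁺/Cu) = E°(MnO₄⁻/Mn²⁺) − E°cell = (+1.51) − (+0.990) = +0.52 V.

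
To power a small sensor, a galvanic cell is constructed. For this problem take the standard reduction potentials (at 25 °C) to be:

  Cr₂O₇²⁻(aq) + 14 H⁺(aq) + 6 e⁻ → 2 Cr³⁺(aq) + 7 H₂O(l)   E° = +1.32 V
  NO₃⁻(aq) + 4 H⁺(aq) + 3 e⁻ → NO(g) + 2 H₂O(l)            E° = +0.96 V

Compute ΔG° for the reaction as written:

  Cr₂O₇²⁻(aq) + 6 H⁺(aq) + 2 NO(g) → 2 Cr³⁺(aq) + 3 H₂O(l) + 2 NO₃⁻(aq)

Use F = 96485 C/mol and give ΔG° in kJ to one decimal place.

-208.4 kJ

As written, Cr₂O₇²⁻/Cr³⁺ is reduced (cathode) and NO₃⁻/NO is oxidised (anode), so E°cell = (+1.32) − (+0.96) = +0.36 V.
Balancing electrons gives n = 6.
ΔG° = −nFE° = −(6)(96485)(+0.36) = -208,408 J = -208.4 kJ.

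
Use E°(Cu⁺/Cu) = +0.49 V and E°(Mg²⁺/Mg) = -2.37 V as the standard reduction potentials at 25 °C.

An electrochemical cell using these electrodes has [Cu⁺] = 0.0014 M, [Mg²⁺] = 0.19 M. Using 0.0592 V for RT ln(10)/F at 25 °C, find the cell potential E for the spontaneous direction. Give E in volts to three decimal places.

Cu⁺/Cu is the cathode (higher E°), Mg²⁺/Mg the anode: E°cell = +0.49 − (-2.37) = +2.86 V, n = 2.
Overall: 2 Cu⁺(aq) + Mg(s) → 2 Cu(s) + Mg²⁺(aq)
Q = [Mg²⁺] / ([Cu⁺]^2); log Q = 4.986.
E = E° − (0.0592/n) log Q = +2.86 − (0.0592/2)(4.986) = +2.712 V.

+2.712 V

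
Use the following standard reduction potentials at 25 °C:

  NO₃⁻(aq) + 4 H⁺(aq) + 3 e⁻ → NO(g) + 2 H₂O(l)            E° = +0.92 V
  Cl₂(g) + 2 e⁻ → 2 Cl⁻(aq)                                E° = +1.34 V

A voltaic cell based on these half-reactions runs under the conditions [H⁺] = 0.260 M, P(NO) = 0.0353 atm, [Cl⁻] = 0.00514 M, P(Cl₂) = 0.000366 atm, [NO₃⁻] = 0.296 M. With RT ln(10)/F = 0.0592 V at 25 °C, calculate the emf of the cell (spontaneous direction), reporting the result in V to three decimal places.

Cl₂/Cl⁻ is the cathode (higher E°), NO₃⁻/NO the anode: E°cell = +1.34 − (+0.92) = +0.42 V, n = 6.
Overall: 3 Cl₂(g) + 2 NO(g) + 4 H₂O(l) → 6 Cl⁻(aq) + 2 NO₃⁻(aq) + 8 H⁺(aq)
Q = [Cl⁻]^6·[NO₃⁻]^2·[H⁺]^8 / (P(Cl₂)^3·P(NO)^2); log Q = -6.258.
E = E° − (0.0592/n) log Q = +0.42 − (0.0592/6)(-6.258) = +0.482 V.

+0.482 V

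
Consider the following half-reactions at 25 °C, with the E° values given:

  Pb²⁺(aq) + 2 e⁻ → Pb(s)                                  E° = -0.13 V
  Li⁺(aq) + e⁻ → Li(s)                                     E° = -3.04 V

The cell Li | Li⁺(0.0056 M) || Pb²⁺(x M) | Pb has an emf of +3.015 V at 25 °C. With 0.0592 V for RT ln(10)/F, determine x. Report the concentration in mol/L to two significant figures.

Pb²⁺/Pb is the cathode, Li⁺/Li the anode: E°cell = +2.91 V, n = 2.
Overall reaction: Pb²⁺(aq) + 2 Li(s) → Pb(s) + 2 Li⁺(aq); Q = [Li⁺]^2/[Pb²⁺]^1.
From E = E° − (0.0592/n) log Q: log Q = (E° − E)·n/0.0592 = (+2.91 − (+3.015))·2/0.0592 = -3.5473.
So 1·log[Pb²⁺] = 2·log(0.0056) − log Q = -4.5036 − (-3.5473) = -0.9563; [Pb²⁺] = 10^(-0.9563) ≈ 0.11 M.

0.11 M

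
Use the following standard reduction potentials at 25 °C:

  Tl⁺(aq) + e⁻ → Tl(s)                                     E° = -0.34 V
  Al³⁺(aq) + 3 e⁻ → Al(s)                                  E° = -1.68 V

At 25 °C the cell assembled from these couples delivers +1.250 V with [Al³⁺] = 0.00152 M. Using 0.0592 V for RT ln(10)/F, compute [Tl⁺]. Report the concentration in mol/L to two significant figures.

Tl⁺/Tl is the cathode, Al³⁺/Al the anode: E°cell = +1.34 V, n = 3.
Overall reaction: 3 Tl⁺(aq) + Al(s) → 3 Tl(s) + Al³⁺(aq); Q = [Al³⁺]^1/[Tl⁺]^3.
From E = E° − (0.0592/n) log Q: log Q = (E° − E)·n/0.0592 = (+1.34 − (+1.250))·3/0.0592 = 4.5608.
So 3·log[Tl⁺] = 1·log(0.00152) − log Q = -2.8182 − (4.5608) = -7.3790; log[Tl⁺] = -7.3790 / 3 = -2.4597; [Tl⁺] = 10^(-2.4597) ≈ 0.0035 M.

0.0035 M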